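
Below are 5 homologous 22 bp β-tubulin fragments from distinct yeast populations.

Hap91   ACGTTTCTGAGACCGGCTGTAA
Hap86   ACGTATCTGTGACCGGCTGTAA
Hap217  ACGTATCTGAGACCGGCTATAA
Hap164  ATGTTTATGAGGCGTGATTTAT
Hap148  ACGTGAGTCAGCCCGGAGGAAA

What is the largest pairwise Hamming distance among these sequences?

12

Pairwise Hamming distances:
  Hap91 vs Hap86: 2
  Hap91 vs Hap217: 2
  Hap91 vs Hap164: 8
  Hap91 vs Hap148: 8
  Hap86 vs Hap217: 2
  Hap86 vs Hap164: 10
  Hap86 vs Hap148: 9
  Hap217 vs Hap164: 9
  Hap217 vs Hap148: 9
  Hap164 vs Hap148: 12
The largest is 12, between Hap164 and Hap148.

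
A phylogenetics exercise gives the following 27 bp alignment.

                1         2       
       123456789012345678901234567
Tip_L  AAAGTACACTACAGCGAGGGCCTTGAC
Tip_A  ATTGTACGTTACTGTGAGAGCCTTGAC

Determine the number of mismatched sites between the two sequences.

7

The sequences differ at positions 2 (A/T), 3 (A/T), 8 (A/G), 9 (C/T), 13 (A/T), 15 (C/T), 19 (G/A).
That gives 7 mismatches out of 27 aligned sites, so the Hamming distance is 7.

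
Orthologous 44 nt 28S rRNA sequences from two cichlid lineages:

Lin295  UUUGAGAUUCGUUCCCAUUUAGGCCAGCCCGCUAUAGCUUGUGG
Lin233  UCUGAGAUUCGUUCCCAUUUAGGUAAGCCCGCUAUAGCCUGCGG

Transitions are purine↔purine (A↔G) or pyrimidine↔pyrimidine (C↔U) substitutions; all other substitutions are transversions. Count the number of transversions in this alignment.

1

The sequences differ at positions 2 (U/C, transition), 24 (C/U, transition), 25 (C/A, transversion), 39 (U/C, transition), 42 (U/C, transition).
Of the 5 differences, 4 transitions and 1 transversion, so the answer is 1.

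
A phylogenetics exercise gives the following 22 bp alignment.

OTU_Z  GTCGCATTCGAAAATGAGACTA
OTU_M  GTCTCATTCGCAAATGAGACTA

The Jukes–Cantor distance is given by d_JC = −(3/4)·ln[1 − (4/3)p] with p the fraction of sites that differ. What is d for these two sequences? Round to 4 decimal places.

The sequences differ at positions 4 (G/T), 11 (A/C).
p = 2/22 = 0.090909.
d = −0.75 · ln(1 − (4/3)·0.090909) = −0.75 · ln(0.878788) = −0.75 · (-0.129212) = 0.0969.

0.0969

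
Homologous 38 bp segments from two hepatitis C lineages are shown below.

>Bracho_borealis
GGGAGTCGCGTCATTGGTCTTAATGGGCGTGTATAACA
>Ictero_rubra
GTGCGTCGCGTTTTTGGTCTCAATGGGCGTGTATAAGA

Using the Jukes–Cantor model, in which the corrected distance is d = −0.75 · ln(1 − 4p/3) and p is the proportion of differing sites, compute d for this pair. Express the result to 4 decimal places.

0.1773

Mismatches occur at site 2 (G↔T), site 4 (A↔C), site 12 (C↔T), site 13 (A↔T), site 21 (T↔C), site 37 (C↔G).
p = 6/38 = 0.157895.
d = −0.75 · ln(1 − (4/3)·0.157895) = −0.75 · ln(0.789473) = −0.75 · (-0.236390) = 0.1773.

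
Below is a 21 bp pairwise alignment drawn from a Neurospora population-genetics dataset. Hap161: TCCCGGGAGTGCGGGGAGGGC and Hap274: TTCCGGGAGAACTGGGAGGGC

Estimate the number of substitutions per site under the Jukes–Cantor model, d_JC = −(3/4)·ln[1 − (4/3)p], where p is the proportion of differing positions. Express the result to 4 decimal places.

0.2197

Mismatches occur at site 2 (C↔T), site 10 (T↔A), site 11 (G↔A), site 13 (G↔T).
p = 4/21 = 0.190476.
d = −0.75 · ln(1 − (4/3)·0.190476) = −0.75 · ln(0.746032) = −0.75 · (-0.292987) = 0.2197.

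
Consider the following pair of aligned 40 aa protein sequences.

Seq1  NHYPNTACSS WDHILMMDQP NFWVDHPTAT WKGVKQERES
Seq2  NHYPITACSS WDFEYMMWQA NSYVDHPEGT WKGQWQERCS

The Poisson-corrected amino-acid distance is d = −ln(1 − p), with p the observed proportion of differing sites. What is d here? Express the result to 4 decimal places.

Differing sites — 5:N/I; 13:H/F; 14:I/E; 15:L/Y; 18:D/W; 20:P/A; 22:F/S; 23:W/Y; 28:T/E; 29:A/G; 34:V/Q; 35:K/W; 39:E/C.
p = 13/40 = 0.325000.
d = −ln(1 − 0.325000) = −ln(0.675000) = 0.3930.

0.3930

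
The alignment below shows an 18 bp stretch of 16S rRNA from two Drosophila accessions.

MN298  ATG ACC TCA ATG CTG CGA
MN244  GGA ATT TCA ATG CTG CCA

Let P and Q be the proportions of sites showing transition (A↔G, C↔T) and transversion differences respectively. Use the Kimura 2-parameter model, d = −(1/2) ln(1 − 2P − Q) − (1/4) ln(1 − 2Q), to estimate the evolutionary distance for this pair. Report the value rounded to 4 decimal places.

The sequences differ at positions 1 (A/G, transition), 2 (T/G, transversion), 3 (G/A, transition), 5 (C/T, transition), 6 (C/T, transition), 17 (G/C, transversion).
Of the 6 differences, 4 transitions and 2 transversions over 18 sites: P = 4/18 = 0.222222, Q = 2/18 = 0.111111.
d = −0.5·ln(0.444445) − 0.25·ln(0.777778) = −0.5·(-0.810929) − 0.25·(-0.251314) = 0.4683.

0.4683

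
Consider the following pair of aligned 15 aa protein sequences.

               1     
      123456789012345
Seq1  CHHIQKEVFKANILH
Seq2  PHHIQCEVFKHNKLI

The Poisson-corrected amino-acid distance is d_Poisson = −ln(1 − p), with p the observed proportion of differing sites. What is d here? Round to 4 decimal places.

The sequences differ at positions 1 (C/P), 6 (K/C), 11 (A/H), 13 (I/K), 15 (H/I).
p = 5/15 = 0.333333.
d = −ln(1 − 0.333333) = −ln(0.666667) = 0.4055.

0.4055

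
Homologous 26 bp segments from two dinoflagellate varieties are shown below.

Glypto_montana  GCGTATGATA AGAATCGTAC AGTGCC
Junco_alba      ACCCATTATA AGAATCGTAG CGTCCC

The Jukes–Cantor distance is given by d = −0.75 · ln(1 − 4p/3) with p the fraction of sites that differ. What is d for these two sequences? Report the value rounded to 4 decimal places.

0.3335

Differing sites — 1:G/A; 3:G/C; 4:T/C; 7:G/T; 20:C/G; 21:A/C; 24:G/C.
p = 7/26 = 0.269231.
d = −0.75 · ln(1 − (4/3)·0.269231) = −0.75 · ln(0.641025) = −0.75 · (-0.444687) = 0.3335.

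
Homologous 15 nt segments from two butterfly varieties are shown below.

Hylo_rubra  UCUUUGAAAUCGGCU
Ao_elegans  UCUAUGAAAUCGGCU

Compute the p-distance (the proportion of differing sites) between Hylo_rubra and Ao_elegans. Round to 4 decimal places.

0.0667

A single mismatch occurs at site 4 (U/A).
There are 1 differences over 15 sites, so p = 1/15 = 0.0667.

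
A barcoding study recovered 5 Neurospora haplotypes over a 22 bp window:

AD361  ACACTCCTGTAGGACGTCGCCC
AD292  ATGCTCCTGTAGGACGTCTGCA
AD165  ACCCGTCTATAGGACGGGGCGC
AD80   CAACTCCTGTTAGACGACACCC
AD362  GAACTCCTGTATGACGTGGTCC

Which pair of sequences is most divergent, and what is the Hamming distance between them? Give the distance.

Pairwise Hamming distances:
  AD361 vs AD292: 5
  AD361 vs AD165: 7
  AD361 vs AD80: 6
  AD361 vs AD362: 5
  AD292 vs AD165: 11
  AD292 vs AD80: 9
  AD292 vs AD362: 8
  AD165 vs AD80: 12
  AD165 vs AD362: 10
  AD80 vs AD362: 7
The largest is 12, between AD165 and AD80.

12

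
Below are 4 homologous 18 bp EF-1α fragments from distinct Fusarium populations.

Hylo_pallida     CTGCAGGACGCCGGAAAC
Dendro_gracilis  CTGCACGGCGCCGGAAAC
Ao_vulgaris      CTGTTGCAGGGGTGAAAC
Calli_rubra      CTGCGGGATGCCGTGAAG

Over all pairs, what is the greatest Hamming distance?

10

Pairwise Hamming distances:
  Hylo_pallida vs Dendro_gracilis: 2
  Hylo_pallida vs Ao_vulgaris: 7
  Hylo_pallida vs Calli_rubra: 5
  Dendro_gracilis vs Ao_vulgaris: 9
  Dendro_gracilis vs Calli_rubra: 7
  Ao_vulgaris vs Calli_rubra: 10
The largest is 10, between Ao_vulgaris and Calli_rubra.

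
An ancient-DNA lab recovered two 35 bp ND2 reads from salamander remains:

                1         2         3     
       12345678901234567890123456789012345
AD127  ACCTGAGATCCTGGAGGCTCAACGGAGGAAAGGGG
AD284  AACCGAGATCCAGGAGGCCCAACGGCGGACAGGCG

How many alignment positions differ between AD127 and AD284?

Differing sites — 2:C/A; 4:T/C; 12:T/A; 19:T/C; 26:A/C; 30:A/C; 34:G/C.
That gives 7 mismatches out of 35 aligned sites, so the Hamming distance is 7.

7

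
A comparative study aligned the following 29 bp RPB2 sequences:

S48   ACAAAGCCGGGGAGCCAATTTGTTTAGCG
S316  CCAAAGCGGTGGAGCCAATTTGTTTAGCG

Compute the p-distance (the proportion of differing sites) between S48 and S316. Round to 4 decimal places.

0.1034

The sequences differ at positions 1 (A/C), 8 (C/G), 10 (G/T).
There are 3 differences over 29 sites, so p = 3/29 = 0.1034.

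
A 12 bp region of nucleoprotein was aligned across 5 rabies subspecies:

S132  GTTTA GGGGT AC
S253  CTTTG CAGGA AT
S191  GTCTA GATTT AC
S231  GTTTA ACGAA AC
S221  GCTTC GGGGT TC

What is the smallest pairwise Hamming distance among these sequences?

3

Pairwise Hamming distances:
  S132 vs S253: 6
  S132 vs S191: 4
  S132 vs S231: 4
  S132 vs S221: 3
  S253 vs S191: 8
  S253 vs S231: 6
  S253 vs S221: 8
  S191 vs S231: 6
  S191 vs S221: 7
  S231 vs S221: 7
The smallest is 3, between S132 and S221.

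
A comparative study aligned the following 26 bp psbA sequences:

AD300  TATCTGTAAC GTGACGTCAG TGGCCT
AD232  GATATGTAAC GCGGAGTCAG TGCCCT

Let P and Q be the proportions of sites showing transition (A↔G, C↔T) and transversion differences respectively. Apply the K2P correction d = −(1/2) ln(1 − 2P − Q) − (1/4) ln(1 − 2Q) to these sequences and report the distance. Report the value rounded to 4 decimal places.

Mismatches occur at site 1 (T→G, transversion), site 4 (C→A, transversion), site 12 (T→C, transition), site 14 (A→G, transition), site 15 (C→A, transversion), site 23 (G→C, transversion).
Of the 6 differences, 2 transitions and 4 transversions over 26 sites: P = 2/26 = 0.076923, Q = 4/26 = 0.153846.
d = −0.5·ln(0.692308) − 0.25·ln(0.692308) = −0.5·(-0.367724) − 0.25·(-0.367724) = 0.2758.

0.2758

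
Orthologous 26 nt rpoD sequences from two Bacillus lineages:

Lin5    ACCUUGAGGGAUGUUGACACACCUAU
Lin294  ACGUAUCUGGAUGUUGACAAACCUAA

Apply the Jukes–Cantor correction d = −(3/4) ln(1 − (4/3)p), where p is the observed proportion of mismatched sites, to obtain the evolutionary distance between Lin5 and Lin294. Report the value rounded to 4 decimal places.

0.3335

Mismatches occur at site 3 (C↔G), site 5 (U↔A), site 6 (G↔U), site 7 (A↔C), site 8 (G↔U), site 20 (C↔A), site 26 (U↔A).
p = 7/26 = 0.269231.
d = −0.75 · ln(1 − (4/3)·0.269231) = −0.75 · ln(0.641025) = −0.75 · (-0.444687) = 0.3335.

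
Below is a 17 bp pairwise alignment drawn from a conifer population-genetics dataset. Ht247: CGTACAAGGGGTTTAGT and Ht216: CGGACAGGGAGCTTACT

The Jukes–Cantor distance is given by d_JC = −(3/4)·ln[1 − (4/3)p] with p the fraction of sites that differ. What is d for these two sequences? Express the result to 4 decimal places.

0.3734

Differing sites — 3:T/G; 7:A/G; 10:G/A; 12:T/C; 16:G/C.
p = 5/17 = 0.294118.
d = −0.75 · ln(1 − (4/3)·0.294118) = −0.75 · ln(0.607843) = −0.75 · (-0.497839) = 0.3734.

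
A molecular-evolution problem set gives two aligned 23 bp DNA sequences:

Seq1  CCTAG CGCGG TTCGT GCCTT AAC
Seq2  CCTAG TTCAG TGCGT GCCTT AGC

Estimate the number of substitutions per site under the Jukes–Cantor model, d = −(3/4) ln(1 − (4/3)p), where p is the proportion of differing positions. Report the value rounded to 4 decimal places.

Mismatches occur at site 6 (C→T), site 7 (G→T), site 9 (G→A), site 12 (T→G), site 22 (A→G).
p = 5/23 = 0.217391.
d = −0.75 · ln(1 − (4/3)·0.217391) = −0.75 · ln(0.710145) = −0.75 · (-0.342286) = 0.2567.

0.2567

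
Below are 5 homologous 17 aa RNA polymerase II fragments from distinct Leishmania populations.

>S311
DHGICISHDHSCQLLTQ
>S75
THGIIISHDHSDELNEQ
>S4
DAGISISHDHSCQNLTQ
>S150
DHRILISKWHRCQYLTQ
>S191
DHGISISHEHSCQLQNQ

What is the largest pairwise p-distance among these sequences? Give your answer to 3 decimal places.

0.647

Pairwise Hamming distances:
  S311 vs S75: 6
  S311 vs S4: 3
  S311 vs S150: 6
  S311 vs S191: 4
  S75 vs S4: 8
  S75 vs S150: 11
  S75 vs S191: 7
  S4 vs S150: 7
  S4 vs S191: 5
  S150 vs S191: 8
The largest is 11 mismatches, between S75 and S150; p = 11/17 = 0.647.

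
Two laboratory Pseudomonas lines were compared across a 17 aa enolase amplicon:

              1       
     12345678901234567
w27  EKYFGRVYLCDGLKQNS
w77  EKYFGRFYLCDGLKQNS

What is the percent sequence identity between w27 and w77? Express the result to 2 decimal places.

94.12%

A single mismatch occurs at site 7 (V↔F).
16 of the 17 sites match, so the percent identity is 16/17 × 100 = 94.12%.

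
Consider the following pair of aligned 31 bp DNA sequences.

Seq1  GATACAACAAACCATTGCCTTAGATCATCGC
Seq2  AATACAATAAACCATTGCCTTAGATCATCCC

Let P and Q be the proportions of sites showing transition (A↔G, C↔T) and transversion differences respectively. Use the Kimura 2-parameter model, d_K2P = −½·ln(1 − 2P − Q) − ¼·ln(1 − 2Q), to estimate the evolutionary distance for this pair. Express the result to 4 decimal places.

The sequences differ at positions 1 (G/A, transition), 8 (C/T, transition), 30 (G/C, transversion).
Of the 3 differences, 2 transitions and 1 transversion over 31 sites: P = 2/31 = 0.064516, Q = 1/31 = 0.032258.
d = −0.5·ln(0.838710) − 0.25·ln(0.935484) = −0.5·(-0.175890) − 0.25·(-0.066691) = 0.1046.

0.1046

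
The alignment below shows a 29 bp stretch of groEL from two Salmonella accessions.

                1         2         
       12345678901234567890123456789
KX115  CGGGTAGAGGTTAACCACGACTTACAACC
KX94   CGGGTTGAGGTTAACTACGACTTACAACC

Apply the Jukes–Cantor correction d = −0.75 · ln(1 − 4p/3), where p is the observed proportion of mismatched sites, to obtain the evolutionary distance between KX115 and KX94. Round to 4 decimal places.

0.0723

Mismatches occur at site 6 (A→T), site 16 (C→T).
p = 2/29 = 0.068966.
d = −0.75 · ln(1 − (4/3)·0.068966) = −0.75 · ln(0.908045) = −0.75 · (-0.096461) = 0.0723.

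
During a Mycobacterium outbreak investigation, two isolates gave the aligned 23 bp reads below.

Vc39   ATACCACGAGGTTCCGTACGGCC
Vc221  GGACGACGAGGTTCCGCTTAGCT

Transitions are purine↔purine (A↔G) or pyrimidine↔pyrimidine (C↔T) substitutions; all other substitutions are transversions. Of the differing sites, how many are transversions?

Mismatches occur at site 1 (A/G, transition), site 2 (T/G, transversion), site 5 (C/G, transversion), site 17 (T/C, transition), site 18 (A/T, transversion), site 19 (C/T, transition), site 20 (G/A, transition), site 23 (C/T, transition).
Of the 8 differences, 5 transitions and 3 transversions, so the answer is 3.

3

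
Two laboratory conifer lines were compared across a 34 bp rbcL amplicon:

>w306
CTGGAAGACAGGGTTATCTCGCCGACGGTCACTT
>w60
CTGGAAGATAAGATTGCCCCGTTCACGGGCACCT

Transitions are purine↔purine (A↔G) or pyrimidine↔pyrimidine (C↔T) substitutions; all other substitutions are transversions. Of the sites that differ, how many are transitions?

The sequences differ at positions 9 (C/T, transition), 11 (G/A, transition), 13 (G/A, transition), 16 (A/G, transition), 17 (T/C, transition), 19 (T/C, transition), 22 (C/T, transition), 23 (C/T, transition), 24 (G/C, transversion), 29 (T/G, transversion), 33 (T/C, transition).
Of the 11 differences, 9 transitions and 2 transversions, so the answer is 9.

9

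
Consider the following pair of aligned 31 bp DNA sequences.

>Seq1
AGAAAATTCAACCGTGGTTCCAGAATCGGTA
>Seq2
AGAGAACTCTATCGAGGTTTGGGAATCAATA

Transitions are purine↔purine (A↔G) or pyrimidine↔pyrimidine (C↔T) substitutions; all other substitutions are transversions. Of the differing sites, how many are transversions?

3

Differing sites — 4:A/G (Ti); 7:T/C (Ti); 10:A/T (Tv); 12:C/T (Ti); 15:T/A (Tv); 20:C/T (Ti); 21:C/G (Tv); 22:A/G (Ti); 28:G/A (Ti); 29:G/A (Ti).
Of the 10 differences, 7 transitions and 3 transversions, so the answer is 3.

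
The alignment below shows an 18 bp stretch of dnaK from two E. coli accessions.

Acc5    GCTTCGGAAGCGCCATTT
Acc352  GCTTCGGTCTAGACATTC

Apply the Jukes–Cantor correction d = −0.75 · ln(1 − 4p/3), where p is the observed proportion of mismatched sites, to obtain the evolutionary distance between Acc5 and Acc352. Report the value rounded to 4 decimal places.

0.4408

Differing sites — 8:A/T; 9:A/C; 10:G/T; 11:C/A; 13:C/A; 18:T/C.
p = 6/18 = 0.333333.
d = −0.75 · ln(1 − (4/3)·0.333333) = −0.75 · ln(0.555556) = −0.75 · (-0.587786) = 0.4408.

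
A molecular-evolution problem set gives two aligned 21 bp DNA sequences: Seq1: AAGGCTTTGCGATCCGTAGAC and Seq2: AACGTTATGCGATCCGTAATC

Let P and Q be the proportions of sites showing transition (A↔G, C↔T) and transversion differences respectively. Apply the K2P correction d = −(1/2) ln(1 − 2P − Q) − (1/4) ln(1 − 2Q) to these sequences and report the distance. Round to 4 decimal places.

Mismatches occur at site 3 (G/C, transversion), site 5 (C/T, transition), site 7 (T/A, transversion), site 19 (G/A, transition), site 20 (A/T, transversion).
Of the 5 differences, 2 transitions and 3 transversions over 21 sites: P = 2/21 = 0.095238, Q = 3/21 = 0.142857.
d = −0.5·ln(0.666667) − 0.25·ln(0.714286) = −0.5·(-0.405465) − 0.25·(-0.336472) = 0.2869.

0.2869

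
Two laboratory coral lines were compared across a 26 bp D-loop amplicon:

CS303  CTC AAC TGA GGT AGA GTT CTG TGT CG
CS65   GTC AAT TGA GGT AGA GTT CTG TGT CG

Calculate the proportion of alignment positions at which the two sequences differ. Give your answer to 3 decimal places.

0.077

Mismatches occur at site 1 (C/G), site 6 (C/T).
There are 2 differences over 26 sites, so p = 2/26 = 0.077.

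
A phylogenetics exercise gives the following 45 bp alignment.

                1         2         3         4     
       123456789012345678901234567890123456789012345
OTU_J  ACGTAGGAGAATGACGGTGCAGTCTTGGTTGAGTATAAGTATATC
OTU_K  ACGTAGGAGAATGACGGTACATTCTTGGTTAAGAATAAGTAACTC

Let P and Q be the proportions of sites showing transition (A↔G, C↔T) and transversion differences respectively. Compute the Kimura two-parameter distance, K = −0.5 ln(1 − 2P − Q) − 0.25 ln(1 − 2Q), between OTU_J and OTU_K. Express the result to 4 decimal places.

0.1468

The sequences differ at positions 19 (G/A, transition), 22 (G/T, transversion), 31 (G/A, transition), 34 (T/A, transversion), 42 (T/A, transversion), 43 (A/C, transversion).
Of the 6 differences, 2 transitions and 4 transversions over 45 sites: P = 2/45 = 0.044444, Q = 4/45 = 0.088889.
d = −0.5·ln(0.822223) − 0.25·ln(0.822222) = −0.5·(-0.195744) − 0.25·(-0.195745) = 0.1468.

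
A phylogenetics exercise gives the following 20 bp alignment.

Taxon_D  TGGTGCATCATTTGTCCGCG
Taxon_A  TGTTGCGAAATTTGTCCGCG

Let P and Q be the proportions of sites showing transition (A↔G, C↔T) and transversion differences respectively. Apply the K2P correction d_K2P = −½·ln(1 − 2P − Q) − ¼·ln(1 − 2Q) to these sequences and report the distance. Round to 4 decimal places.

The sequences differ at positions 3 (G/T, transversion), 7 (A/G, transition), 8 (T/A, transversion), 9 (C/A, transversion).
Of the 4 differences, 1 transition and 3 transversions over 20 sites: P = 1/20 = 0.050000, Q = 3/20 = 0.150000.
d = −0.5·ln(0.750000) − 0.25·ln(0.700000) = −0.5·(-0.287682) − 0.25·(-0.356675) = 0.2330.

0.2330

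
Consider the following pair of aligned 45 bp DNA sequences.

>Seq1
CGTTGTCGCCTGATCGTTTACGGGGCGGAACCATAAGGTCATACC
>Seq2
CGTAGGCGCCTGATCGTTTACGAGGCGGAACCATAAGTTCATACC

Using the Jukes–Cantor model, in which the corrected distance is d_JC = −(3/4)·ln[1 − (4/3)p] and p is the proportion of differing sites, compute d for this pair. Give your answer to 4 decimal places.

Mismatches occur at site 4 (T→A), site 6 (T→G), site 23 (G→A), site 38 (G→T).
p = 4/45 = 0.088889.
d = −0.75 · ln(1 − (4/3)·0.088889) = −0.75 · ln(0.881481) = −0.75 · (-0.126152) = 0.0946.

0.0946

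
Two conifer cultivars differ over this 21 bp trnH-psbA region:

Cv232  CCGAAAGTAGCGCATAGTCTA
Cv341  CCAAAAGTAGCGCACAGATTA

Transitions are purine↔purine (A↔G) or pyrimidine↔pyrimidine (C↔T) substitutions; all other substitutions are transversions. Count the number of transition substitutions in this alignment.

Differing sites — 3:G/A (Ti); 15:T/C (Ti); 18:T/A (Tv); 19:C/T (Ti).
Of the 4 differences, 3 transitions and 1 transversion, so the answer is 3.

3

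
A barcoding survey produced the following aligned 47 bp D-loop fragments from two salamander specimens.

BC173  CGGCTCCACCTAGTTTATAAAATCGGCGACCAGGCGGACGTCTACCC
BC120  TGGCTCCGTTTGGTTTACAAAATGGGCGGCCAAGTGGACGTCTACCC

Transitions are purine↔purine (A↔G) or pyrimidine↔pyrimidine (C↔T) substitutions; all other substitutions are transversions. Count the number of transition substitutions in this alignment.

9

Differing sites — 1:C/T (Ti); 8:A/G (Ti); 9:C/T (Ti); 10:C/T (Ti); 12:A/G (Ti); 18:T/C (Ti); 24:C/G (Tv); 29:A/G (Ti); 33:G/A (Ti); 35:C/T (Ti).
Of the 10 differences, 9 transitions and 1 transversion, so the answer is 9.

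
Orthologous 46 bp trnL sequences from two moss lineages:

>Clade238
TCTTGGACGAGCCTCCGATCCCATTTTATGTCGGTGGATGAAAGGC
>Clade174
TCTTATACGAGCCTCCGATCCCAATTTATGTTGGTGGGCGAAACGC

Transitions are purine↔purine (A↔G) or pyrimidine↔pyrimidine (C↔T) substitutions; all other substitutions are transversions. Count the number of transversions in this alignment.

Mismatches occur at site 5 (G→A, transition), site 6 (G→T, transversion), site 24 (T→A, transversion), site 32 (C→T, transition), site 38 (A→G, transition), site 39 (T→C, transition), site 44 (G→C, transversion).
Of the 7 differences, 4 transitions and 3 transversions, so the answer is 3.

3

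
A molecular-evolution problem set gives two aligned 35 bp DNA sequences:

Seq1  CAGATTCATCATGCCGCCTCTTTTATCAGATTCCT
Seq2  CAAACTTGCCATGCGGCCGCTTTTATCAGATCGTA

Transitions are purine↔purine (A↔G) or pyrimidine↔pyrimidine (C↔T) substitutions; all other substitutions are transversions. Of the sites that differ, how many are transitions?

7

Differing sites — 3:G/A (Ti); 5:T/C (Ti); 7:C/T (Ti); 8:A/G (Ti); 9:T/C (Ti); 15:C/G (Tv); 19:T/G (Tv); 32:T/C (Ti); 33:C/G (Tv); 34:C/T (Ti); 35:T/A (Tv).
Of the 11 differences, 7 transitions and 4 transversions, so the answer is 7.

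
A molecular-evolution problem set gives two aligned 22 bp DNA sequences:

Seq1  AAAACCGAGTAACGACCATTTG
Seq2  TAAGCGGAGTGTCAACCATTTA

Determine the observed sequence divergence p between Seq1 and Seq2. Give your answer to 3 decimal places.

Mismatches occur at site 1 (A/T), site 4 (A/G), site 6 (C/G), site 11 (A/G), site 12 (A/T), site 14 (G/A), site 22 (G/A).
There are 7 differences over 22 sites, so p = 7/22 = 0.318.

0.318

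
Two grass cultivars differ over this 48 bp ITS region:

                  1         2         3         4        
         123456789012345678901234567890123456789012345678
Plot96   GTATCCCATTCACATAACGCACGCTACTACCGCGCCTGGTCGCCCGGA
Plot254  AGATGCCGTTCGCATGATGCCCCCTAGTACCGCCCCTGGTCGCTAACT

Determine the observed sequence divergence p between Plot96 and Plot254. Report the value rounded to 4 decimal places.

The sequences differ at positions 1 (G/A), 2 (T/G), 5 (C/G), 8 (A/G), 12 (A/G), 16 (A/G), 18 (C/T), 21 (A/C), 23 (G/C), 27 (C/G), 34 (G/C), 44 (C/T), 45 (C/A), 46 (G/A), 47 (G/C), 48 (A/T).
There are 16 differences over 48 sites, so p = 16/48 = 0.3333.

0.3333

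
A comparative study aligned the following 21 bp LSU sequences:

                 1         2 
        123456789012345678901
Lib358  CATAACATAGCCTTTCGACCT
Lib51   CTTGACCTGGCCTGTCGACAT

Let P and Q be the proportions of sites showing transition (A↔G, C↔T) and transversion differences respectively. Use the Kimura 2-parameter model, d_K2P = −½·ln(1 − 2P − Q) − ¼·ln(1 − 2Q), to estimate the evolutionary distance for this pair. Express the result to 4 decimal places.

Mismatches occur at site 2 (A↔T, transversion), site 4 (A↔G, transition), site 7 (A↔C, transversion), site 9 (A↔G, transition), site 14 (T↔G, transversion), site 20 (C↔A, transversion).
Of the 6 differences, 2 transitions and 4 transversions over 21 sites: P = 2/21 = 0.095238, Q = 4/21 = 0.190476.
d = −0.5·ln(0.619048) − 0.25·ln(0.619048) = −0.5·(-0.479572) − 0.25·(-0.479572) = 0.3597.

0.3597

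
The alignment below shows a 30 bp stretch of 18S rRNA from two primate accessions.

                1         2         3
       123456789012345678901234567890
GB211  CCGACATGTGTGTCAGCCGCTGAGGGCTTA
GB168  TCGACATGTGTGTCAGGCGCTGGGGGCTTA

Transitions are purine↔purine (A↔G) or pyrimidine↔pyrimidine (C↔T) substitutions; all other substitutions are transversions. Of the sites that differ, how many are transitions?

Differing sites — 1:C/T (Ti); 17:C/G (Tv); 23:A/G (Ti).
Of the 3 differences, 2 transitions and 1 transversion, so the answer is 2.

2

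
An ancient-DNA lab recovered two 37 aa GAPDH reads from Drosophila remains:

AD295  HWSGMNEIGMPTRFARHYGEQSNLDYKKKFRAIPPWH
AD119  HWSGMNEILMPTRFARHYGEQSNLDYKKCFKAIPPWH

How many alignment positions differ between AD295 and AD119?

3

The sequences differ at positions 9 (G/L), 29 (K/C), 31 (R/K).
That gives 3 mismatches out of 37 aligned sites, so the Hamming distance is 3.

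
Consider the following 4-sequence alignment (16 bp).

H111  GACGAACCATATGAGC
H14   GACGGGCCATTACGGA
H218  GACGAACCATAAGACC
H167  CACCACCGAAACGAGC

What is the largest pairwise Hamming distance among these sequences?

Pairwise Hamming distances:
  H111 vs H14: 7
  H111 vs H218: 2
  H111 vs H167: 6
  H14 vs H218: 7
  H14 vs H167: 11
  H218 vs H167: 7
The largest is 11, between H14 and H167.

11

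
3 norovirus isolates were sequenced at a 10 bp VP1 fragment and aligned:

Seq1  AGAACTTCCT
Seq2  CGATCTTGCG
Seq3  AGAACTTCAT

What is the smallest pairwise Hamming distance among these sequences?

Pairwise Hamming distances:
  Seq1 vs Seq2: 4
  Seq1 vs Seq3: 1
  Seq2 vs Seq3: 5
The smallest is 1, between Seq1 and Seq3.

1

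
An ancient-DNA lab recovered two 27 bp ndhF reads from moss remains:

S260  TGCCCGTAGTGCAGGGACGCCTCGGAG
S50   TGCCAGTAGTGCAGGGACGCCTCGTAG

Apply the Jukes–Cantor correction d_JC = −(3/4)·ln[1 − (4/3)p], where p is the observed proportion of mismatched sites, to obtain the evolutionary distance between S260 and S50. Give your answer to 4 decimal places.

The sequences differ at positions 5 (C/A), 25 (G/T).
p = 2/27 = 0.074074.
d = −0.75 · ln(1 − (4/3)·0.074074) = −0.75 · ln(0.901235) = −0.75 · (-0.103989) = 0.0780.

0.0780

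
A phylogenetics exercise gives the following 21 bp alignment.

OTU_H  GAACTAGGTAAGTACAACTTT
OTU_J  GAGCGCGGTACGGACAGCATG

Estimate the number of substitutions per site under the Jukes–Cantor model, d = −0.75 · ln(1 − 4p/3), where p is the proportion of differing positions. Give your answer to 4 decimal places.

0.5319

Mismatches occur at site 3 (A↔G), site 5 (T↔G), site 6 (A↔C), site 11 (A↔C), site 13 (T↔G), site 17 (A↔G), site 19 (T↔A), site 21 (T↔G).
p = 8/21 = 0.380952.
d = −0.75 · ln(1 − (4/3)·0.380952) = −0.75 · ln(0.492064) = −0.75 · (-0.709146) = 0.5319.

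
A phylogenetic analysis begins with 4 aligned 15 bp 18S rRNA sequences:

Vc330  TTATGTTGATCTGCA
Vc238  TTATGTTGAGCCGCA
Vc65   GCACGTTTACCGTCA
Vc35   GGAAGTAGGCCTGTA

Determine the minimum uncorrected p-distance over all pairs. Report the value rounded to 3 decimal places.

Pairwise Hamming distances:
  Vc330 vs Vc238: 2
  Vc330 vs Vc65: 7
  Vc330 vs Vc35: 7
  Vc238 vs Vc65: 7
  Vc238 vs Vc35: 8
  Vc65 vs Vc35: 8
The smallest is 2 mismatches, between Vc330 and Vc238; p = 2/15 = 0.133.

0.133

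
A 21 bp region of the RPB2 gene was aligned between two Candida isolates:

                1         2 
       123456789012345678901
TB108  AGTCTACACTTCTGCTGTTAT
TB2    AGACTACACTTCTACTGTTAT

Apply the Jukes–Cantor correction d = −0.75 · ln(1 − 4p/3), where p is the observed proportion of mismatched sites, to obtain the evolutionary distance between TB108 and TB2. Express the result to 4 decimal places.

Mismatches occur at site 3 (T↔A), site 14 (G↔A).
p = 2/21 = 0.095238.
d = −0.75 · ln(1 − (4/3)·0.095238) = −0.75 · ln(0.873016) = −0.75 · (-0.135801) = 0.1019.

0.1019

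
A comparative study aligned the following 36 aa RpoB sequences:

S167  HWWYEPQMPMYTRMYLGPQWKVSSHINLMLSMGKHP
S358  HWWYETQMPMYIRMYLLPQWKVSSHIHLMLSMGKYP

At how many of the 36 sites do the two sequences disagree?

5

The sequences differ at positions 6 (P/T), 12 (T/I), 17 (G/L), 27 (N/H), 35 (H/Y).
That gives 5 mismatches out of 36 aligned sites, so the Hamming distance is 5.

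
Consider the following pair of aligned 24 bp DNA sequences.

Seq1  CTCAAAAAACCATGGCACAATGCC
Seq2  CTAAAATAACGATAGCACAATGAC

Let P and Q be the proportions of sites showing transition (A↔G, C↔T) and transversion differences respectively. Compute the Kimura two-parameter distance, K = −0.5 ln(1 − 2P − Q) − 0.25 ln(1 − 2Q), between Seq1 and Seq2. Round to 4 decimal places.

The sequences differ at positions 3 (C/A, transversion), 7 (A/T, transversion), 11 (C/G, transversion), 14 (G/A, transition), 23 (C/A, transversion).
Of the 5 differences, 1 transition and 4 transversions over 24 sites: P = 1/24 = 0.041667, Q = 4/24 = 0.166667.
d = −0.5·ln(0.749999) − 0.25·ln(0.666666) = −0.5·(-0.287683) − 0.25·(-0.405466) = 0.2452.

0.2452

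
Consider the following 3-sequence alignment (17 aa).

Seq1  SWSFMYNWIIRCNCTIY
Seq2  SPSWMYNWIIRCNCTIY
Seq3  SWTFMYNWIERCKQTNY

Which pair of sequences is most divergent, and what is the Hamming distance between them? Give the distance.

7

Pairwise Hamming distances:
  Seq1 vs Seq2: 2
  Seq1 vs Seq3: 5
  Seq2 vs Seq3: 7
The largest is 7, between Seq2 and Seq3.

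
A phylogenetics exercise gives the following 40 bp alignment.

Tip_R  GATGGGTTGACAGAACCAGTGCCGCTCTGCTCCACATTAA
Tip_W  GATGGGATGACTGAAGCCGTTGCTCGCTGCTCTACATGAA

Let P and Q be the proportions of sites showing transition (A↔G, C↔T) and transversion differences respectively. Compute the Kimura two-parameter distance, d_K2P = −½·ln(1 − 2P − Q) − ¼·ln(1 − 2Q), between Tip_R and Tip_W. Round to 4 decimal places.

0.3103

The sequences differ at positions 7 (T/A, transversion), 12 (A/T, transversion), 16 (C/G, transversion), 18 (A/C, transversion), 21 (G/T, transversion), 22 (C/G, transversion), 24 (G/T, transversion), 26 (T/G, transversion), 33 (C/T, transition), 38 (T/G, transversion).
Of the 10 differences, 1 transition and 9 transversions over 40 sites: P = 1/40 = 0.025000, Q = 9/40 = 0.225000.
d = −0.5·ln(0.725000) − 0.25·ln(0.550000) = −0.5·(-0.321584) − 0.25·(-0.597837) = 0.3103.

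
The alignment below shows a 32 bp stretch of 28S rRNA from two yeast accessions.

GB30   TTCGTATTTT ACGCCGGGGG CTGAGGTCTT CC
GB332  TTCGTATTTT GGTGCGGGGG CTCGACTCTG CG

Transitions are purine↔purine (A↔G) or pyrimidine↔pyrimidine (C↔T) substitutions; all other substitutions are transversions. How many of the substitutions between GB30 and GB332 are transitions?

3

Differing sites — 11:A/G (Ti); 12:C/G (Tv); 13:G/T (Tv); 14:C/G (Tv); 23:G/C (Tv); 24:A/G (Ti); 25:G/A (Ti); 26:G/C (Tv); 30:T/G (Tv); 32:C/G (Tv).
Of the 10 differences, 3 transitions and 7 transversions, so the answer is 3.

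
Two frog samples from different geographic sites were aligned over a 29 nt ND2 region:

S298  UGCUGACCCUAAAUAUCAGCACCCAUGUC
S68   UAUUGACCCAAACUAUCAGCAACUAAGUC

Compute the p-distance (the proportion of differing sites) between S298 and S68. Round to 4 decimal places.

0.2414

Differing sites — 2:G/A; 3:C/U; 10:U/A; 13:A/C; 22:C/A; 24:C/U; 26:U/A.
There are 7 differences over 29 sites, so p = 7/29 = 0.2414.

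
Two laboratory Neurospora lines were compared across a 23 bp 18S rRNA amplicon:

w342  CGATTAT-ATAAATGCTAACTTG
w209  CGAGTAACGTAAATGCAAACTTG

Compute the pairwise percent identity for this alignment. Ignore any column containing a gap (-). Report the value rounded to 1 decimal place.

Excluding the 1 gap column leaves 22 comparable sites.
Mismatches occur at site 4 (T→G), site 7 (T→A), site 9 (A→G), site 17 (T→A).
18 of the 22 comparable sites match, so the percent identity is 18/22 × 100 = 81.8%.

81.8%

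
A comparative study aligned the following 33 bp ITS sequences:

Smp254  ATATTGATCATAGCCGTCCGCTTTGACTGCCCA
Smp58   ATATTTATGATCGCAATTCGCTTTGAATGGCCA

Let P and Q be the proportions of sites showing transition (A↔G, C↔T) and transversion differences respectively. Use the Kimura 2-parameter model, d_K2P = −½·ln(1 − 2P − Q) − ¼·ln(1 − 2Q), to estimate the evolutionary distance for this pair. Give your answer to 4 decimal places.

Mismatches occur at site 6 (G↔T, transversion), site 9 (C↔G, transversion), site 12 (A↔C, transversion), site 15 (C↔A, transversion), site 16 (G↔A, transition), site 18 (C↔T, transition), site 27 (C↔A, transversion), site 30 (C↔G, transversion).
Of the 8 differences, 2 transitions and 6 transversions over 33 sites: P = 2/33 = 0.060606, Q = 6/33 = 0.181818.
d = −0.5·ln(0.696970) − 0.25·ln(0.636364) = −0.5·(-0.361013) − 0.25·(-0.451985) = 0.2935.

0.2935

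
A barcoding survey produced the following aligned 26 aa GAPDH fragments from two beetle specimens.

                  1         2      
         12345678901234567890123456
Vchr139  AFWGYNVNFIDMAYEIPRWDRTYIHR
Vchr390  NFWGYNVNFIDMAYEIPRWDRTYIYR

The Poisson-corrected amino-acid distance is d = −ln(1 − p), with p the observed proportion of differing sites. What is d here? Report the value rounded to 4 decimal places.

The sequences differ at positions 1 (A/N), 25 (H/Y).
p = 2/26 = 0.076923.
d = −ln(1 − 0.076923) = −ln(0.923077) = 0.0800.

0.0800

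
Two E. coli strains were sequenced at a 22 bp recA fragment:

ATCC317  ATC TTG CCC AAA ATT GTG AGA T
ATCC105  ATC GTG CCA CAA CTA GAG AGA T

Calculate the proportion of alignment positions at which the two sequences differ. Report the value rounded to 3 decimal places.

0.273

Mismatches occur at site 4 (T/G), site 9 (C/A), site 10 (A/C), site 13 (A/C), site 15 (T/A), site 17 (T/A).
There are 6 differences over 22 sites, so p = 6/22 = 0.273.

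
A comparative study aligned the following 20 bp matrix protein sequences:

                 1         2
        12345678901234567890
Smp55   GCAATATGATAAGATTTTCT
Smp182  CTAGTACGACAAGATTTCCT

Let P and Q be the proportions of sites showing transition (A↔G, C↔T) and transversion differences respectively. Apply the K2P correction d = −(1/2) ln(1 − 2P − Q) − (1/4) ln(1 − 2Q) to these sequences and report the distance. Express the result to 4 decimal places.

0.4256

Mismatches occur at site 1 (G↔C, transversion), site 2 (C↔T, transition), site 4 (A↔G, transition), site 7 (T↔C, transition), site 10 (T↔C, transition), site 18 (T↔C, transition).
Of the 6 differences, 5 transitions and 1 transversion over 20 sites: P = 5/20 = 0.250000, Q = 1/20 = 0.050000.
d = −0.5·ln(0.450000) − 0.25·ln(0.900000) = −0.5·(-0.798508) − 0.25·(-0.105361) = 0.4256.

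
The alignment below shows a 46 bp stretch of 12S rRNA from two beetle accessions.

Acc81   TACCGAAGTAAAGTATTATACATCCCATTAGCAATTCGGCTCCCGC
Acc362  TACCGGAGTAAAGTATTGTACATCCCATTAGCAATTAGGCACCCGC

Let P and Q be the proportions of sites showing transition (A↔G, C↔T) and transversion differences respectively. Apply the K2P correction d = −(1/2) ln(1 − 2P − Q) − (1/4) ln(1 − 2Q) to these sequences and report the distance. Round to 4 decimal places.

0.0926

The sequences differ at positions 6 (A/G, transition), 18 (A/G, transition), 37 (C/A, transversion), 41 (T/A, transversion).
Of the 4 differences, 2 transitions and 2 transversions over 46 sites: P = 2/46 = 0.043478, Q = 2/46 = 0.043478.
d = −0.5·ln(0.869566) − 0.25·ln(0.913044) = −0.5·(-0.139761) − 0.25·(-0.090971) = 0.0926.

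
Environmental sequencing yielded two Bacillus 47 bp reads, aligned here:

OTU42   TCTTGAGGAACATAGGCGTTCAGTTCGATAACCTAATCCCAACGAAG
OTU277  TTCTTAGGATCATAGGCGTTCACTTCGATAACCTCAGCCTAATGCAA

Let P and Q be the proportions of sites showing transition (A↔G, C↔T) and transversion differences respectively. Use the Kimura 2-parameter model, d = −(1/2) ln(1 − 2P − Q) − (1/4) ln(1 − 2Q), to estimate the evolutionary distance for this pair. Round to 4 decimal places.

Mismatches occur at site 2 (C/T, transition), site 3 (T/C, transition), site 5 (G/T, transversion), site 10 (A/T, transversion), site 23 (G/C, transversion), site 35 (A/C, transversion), site 37 (T/G, transversion), site 40 (C/T, transition), site 43 (C/T, transition), site 45 (A/C, transversion), site 47 (G/A, transition).
Of the 11 differences, 5 transitions and 6 transversions over 47 sites: P = 5/47 = 0.106383, Q = 6/47 = 0.127660.
d = −0.5·ln(0.659574) − 0.25·ln(0.744680) = −0.5·(-0.416161) − 0.25·(-0.294801) = 0.2818.

0.2818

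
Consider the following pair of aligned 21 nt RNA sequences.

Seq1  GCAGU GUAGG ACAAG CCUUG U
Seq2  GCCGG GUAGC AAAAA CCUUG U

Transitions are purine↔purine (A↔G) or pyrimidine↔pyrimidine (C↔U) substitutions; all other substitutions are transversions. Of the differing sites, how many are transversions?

The sequences differ at positions 3 (A/C, transversion), 5 (U/G, transversion), 10 (G/C, transversion), 12 (C/A, transversion), 15 (G/A, transition).
Of the 5 differences, 1 transition and 4 transversions, so the answer is 4.

4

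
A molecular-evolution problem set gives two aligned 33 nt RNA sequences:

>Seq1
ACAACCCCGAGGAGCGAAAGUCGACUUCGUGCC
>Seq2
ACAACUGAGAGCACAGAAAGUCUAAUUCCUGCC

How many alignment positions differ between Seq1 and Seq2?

9

The sequences differ at positions 6 (C/U), 7 (C/G), 8 (C/A), 12 (G/C), 14 (G/C), 15 (C/A), 23 (G/U), 25 (C/A), 29 (G/C).
That gives 9 mismatches out of 33 aligned sites, so the Hamming distance is 9.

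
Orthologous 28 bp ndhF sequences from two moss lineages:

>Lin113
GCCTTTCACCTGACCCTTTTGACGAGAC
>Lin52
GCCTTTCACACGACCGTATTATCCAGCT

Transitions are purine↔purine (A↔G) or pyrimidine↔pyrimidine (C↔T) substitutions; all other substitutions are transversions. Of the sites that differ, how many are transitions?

3

Differing sites — 10:C/A (Tv); 11:T/C (Ti); 16:C/G (Tv); 18:T/A (Tv); 21:G/A (Ti); 22:A/T (Tv); 24:G/C (Tv); 27:A/C (Tv); 28:C/T (Ti).
Of the 9 differences, 3 transitions and 6 transversions, so the answer is 3.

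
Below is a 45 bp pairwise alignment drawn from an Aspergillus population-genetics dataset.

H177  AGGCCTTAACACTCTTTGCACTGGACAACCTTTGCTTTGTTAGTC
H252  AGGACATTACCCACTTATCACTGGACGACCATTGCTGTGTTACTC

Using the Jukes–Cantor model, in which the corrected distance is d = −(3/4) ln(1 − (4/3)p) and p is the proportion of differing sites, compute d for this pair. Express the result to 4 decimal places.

The sequences differ at positions 4 (C/A), 6 (T/A), 8 (A/T), 11 (A/C), 13 (T/A), 17 (T/A), 18 (G/T), 27 (A/G), 31 (T/A), 37 (T/G), 43 (G/C).
p = 11/45 = 0.244444.
d = −0.75 · ln(1 − (4/3)·0.244444) = −0.75 · ln(0.674075) = −0.75 · (-0.394414) = 0.2958.

0.2958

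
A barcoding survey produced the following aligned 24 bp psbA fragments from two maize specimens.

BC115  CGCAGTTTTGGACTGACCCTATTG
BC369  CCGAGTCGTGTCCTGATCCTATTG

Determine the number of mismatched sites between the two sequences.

7

Differing sites — 2:G/C; 3:C/G; 7:T/C; 8:T/G; 11:G/T; 12:A/C; 17:C/T.
That gives 7 mismatches out of 24 aligned sites, so the Hamming distance is 7.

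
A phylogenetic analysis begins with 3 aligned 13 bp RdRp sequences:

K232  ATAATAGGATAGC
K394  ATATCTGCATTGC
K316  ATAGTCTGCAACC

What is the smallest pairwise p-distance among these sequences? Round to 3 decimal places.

0.385

Pairwise Hamming distances:
  K232 vs K394: 5
  K232 vs K316: 6
  K394 vs K316: 9
The smallest is 5 mismatches, between K232 and K394; p = 5/13 = 0.385.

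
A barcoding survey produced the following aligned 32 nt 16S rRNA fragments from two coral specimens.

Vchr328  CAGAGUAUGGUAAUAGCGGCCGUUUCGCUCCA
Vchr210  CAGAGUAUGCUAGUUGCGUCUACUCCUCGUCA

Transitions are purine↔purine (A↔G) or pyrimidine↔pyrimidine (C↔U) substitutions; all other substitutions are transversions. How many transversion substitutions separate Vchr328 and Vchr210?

Mismatches occur at site 10 (G↔C, transversion), site 13 (A↔G, transition), site 15 (A↔U, transversion), site 19 (G↔U, transversion), site 21 (C↔U, transition), site 22 (G↔A, transition), site 23 (U↔C, transition), site 25 (U↔C, transition), site 27 (G↔U, transversion), site 29 (U↔G, transversion), site 30 (C↔U, transition).
Of the 11 differences, 6 transitions and 5 transversions, so the answer is 5.

5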